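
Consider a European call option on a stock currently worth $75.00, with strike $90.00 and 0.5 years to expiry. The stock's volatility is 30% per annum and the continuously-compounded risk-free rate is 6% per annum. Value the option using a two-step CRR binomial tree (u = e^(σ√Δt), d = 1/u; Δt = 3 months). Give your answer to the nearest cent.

CRR parameters: u = e^(σ√Δt) = e^(0.3·√0.25) = 1.1618, d = 1/u = 0.8607
Per-period rate: rΔt = 0.06·0.25 = 0.015, so R = e^0.015 = 1.0151
Risk-neutral probability p = (e^0.015 − 0.8607)/(1.1618 − 0.8607) = 0.1544/0.3011 = 0.5128
Terminal stock prices: S_uu = 101.2, S_ud = 75, S_dd = 55.56
Terminal payoffs (S − K): max(11.24, 0) = 11.24, max(-15, 0) = 0, max(-34.44, 0) = 0
Node u (S = 87.14): V_u = e^(−0.015)·[0.5128·11.2394 + 0.4872·0.0000] = 5.6773
Node d (S = 64.55): V_d = e^(−0.015)·[0.5128·0.0000 + 0.4872·0.0000] = 0.0000
Node 0 (S = 75): V_0 = e^(−0.015)·[0.5128·5.6773 + 0.4872·0.0000] = 2.8677

$2.87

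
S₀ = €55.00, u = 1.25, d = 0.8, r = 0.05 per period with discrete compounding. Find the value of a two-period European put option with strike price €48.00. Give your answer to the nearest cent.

€2.29

Risk-neutral probability p = (1 + 0.05 − 0.8)/(1.25 − 0.8) = 0.2500/0.4500 = 0.5556
Terminal stock prices: S_uu = 85.94, S_ud = 55, S_dd = 35.2
Terminal payoffs (K − S): max(-37.94, 0) = 0, max(-7, 0) = 0, max(12.8, 0) = 12.8
Node u (S = 68.75): V_u = 1/1.05·[0.5556·0.0000 + 0.4444·0.0000] = 0.0000
Node d (S = 44): V_d = 1/1.05·[0.5556·0.0000 + 0.4444·12.8000] = 5.4180
Node 0 (S = 55): V_0 = 1/1.05·[0.5556·0.0000 + 0.4444·5.4180] = 2.2933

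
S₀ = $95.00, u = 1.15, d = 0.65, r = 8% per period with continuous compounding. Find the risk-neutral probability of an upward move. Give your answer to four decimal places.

p = 0.8666

Risk-neutral probability p = (e^0.08 − 0.65)/(1.15 − 0.65) = 0.4333/0.5000 = 0.8666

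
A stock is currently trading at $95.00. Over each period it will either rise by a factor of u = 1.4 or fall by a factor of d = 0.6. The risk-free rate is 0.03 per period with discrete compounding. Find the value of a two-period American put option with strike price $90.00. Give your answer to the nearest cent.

$17.21

Risk-neutral probability p = (1 + 0.03 − 0.6)/(1.4 − 0.6) = 0.4300/0.8000 = 0.5375
Terminal stock prices: S_uu = 186.2, S_ud = 79.8, S_dd = 34.2
Terminal payoffs (K − S): max(-96.2, 0) = 0, max(10.2, 0) = 10.2, max(55.8, 0) = 55.8
Node u (S = 133): continuation = 1/1.03·[0.5375·0.0000 + 0.4625·10.2000] = 4.5801; exercise value = 0.0000 ≤ continuation, so V_u = 4.5801
Node d (S = 57): continuation = 1/1.03·[0.5375·10.2000 + 0.4625·55.8000] = 30.3786; exercise value = 33.0000 > continuation, so V_d = 33.0000 (exercise)
Node 0 (S = 95): continuation = 1/1.03·[0.5375·4.5801 + 0.4625·33.0000] = 17.2081; exercise value = 0.0000 ≤ continuation, so V_0 = 17.2081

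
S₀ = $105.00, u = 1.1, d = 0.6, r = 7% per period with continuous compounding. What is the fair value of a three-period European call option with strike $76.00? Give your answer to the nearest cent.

Risk-neutral probability p = (e^0.07 − 0.6)/(1.1 − 0.6) = 0.4725/0.5000 = 0.9450
Terminal stock prices: S_uuu = 139.8, S_uud = 76.23, S_udd = 41.58, S_ddd = 22.68
Terminal payoffs (S − K): max(63.76, 0) = 63.76, max(0.23, 0) = 0.23, max(-34.42, 0) = 0, max(-53.32, 0) = 0
Node uu (S = 127.1): V_uu = e^(−0.07)·[0.9450·63.7550 + 0.0550·0.2300] = 56.1881
Node ud (S = 69.3): V_ud = e^(−0.07)·[0.9450·0.2300 + 0.0550·0.0000] = 0.2027
Node dd (S = 37.8): V_dd = e^(−0.07)·[0.9450·0.0000 + 0.0550·0.0000] = 0.0000
Node u (S = 115.5): V_u = e^(−0.07)·[0.9450·56.1881 + 0.0550·0.2027] = 49.5192
Node d (S = 63): V_d = e^(−0.07)·[0.9450·0.2027 + 0.0550·0.0000] = 0.1786
Node 0 (S = 105): V_0 = e^(−0.07)·[0.9450·49.5192 + 0.0550·0.1786] = 43.6419

$43.64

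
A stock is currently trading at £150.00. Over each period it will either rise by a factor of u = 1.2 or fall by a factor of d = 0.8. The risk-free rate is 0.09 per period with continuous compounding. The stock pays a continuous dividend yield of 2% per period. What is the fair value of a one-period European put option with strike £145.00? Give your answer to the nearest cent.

£7.28

Per-period risk-free factor R = e^0.09 = 1.0942; dividend-adjusted growth = e^(0.09−0.02) = 1.0725.
Risk-neutral probability p = (1.0725 − 0.8)/(1.2 − 0.8) = 0.2725/0.4000 = 0.6813
Terminal stock prices: S_u = 180, S_d = 120
Terminal payoffs (K − S): max(-35, 0) = 0, max(25, 0) = 25
Node 0 (S = 150): V_0 = e^(−0.09)·[0.6813·0.0000 + 0.3187·25.0000] = 7.2824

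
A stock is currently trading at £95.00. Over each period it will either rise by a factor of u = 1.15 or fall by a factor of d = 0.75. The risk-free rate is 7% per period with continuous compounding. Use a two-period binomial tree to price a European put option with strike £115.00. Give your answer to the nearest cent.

£10.99

Risk-neutral probability p = (e^0.07 − 0.75)/(1.15 − 0.75) = 0.3225/0.4000 = 0.8063
Terminal stock prices: S_uu = 125.6, S_ud = 81.94, S_dd = 53.44
Terminal payoffs (K − S): max(-10.64, 0) = 0, max(33.06, 0) = 33.06, max(61.56, 0) = 61.56
Node u (S = 109.2): V_u = e^(−0.07)·[0.8063·0.0000 + 0.1937·33.0625] = 5.9722
Node d (S = 71.25): V_d = e^(−0.07)·[0.8063·33.0625 + 0.1937·61.5625] = 35.9753
Node 0 (S = 95): V_0 = e^(−0.07)·[0.8063·5.9722 + 0.1937·35.9753] = 10.9879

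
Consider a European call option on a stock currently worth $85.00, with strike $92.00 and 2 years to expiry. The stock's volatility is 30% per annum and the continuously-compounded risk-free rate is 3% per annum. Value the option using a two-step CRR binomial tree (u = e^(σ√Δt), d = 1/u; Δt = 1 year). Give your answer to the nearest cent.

$13.39

CRR parameters: u = e^(σ√Δt) = e^(0.3·√1) = 1.3499, d = 1/u = 0.7408
Per-period rate: rΔt = 0.03·1 = 0.03, so R = e^0.03 = 1.0305
Risk-neutral probability p = (e^0.03 − 0.7408)/(1.3499 − 0.7408) = 0.2896/0.6090 = 0.4756
Terminal stock prices: S_uu = 154.9, S_ud = 85, S_dd = 46.65
Terminal payoffs (S − K): max(62.88, 0) = 62.88, max(-7, 0) = 0, max(-45.35, 0) = 0
Node u (S = 114.7): V_u = e^(−0.03)·[0.4756·62.8801 + 0.5244·0.0000] = 29.0196
Node d (S = 62.97): V_d = e^(−0.03)·[0.4756·0.0000 + 0.5244·0.0000] = 0.0000
Node 0 (S = 85): V_0 = e^(−0.03)·[0.4756·29.0196 + 0.5244·0.0000] = 13.3927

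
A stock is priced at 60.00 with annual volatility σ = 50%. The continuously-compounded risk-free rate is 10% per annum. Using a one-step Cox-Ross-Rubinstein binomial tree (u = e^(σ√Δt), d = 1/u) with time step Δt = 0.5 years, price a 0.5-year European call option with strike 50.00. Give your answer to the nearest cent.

CRR parameters: u = e^(σ√Δt) = e^(0.5·√0.5) = 1.4241, d = 1/u = 0.7022
Per-period rate: rΔt = 0.1·0.5 = 0.05, so R = e^0.05 = 1.0513
Risk-neutral probability p = (e^0.05 − 0.7022)/(1.4241 − 0.7022) = 0.3491/0.7219 = 0.4835
Terminal stock prices: S_u = 85.45, S_d = 42.13
Terminal payoffs (S − K): max(35.45, 0) = 35.45, max(-7.869, 0) = 0
Node 0 (S = 60): V_0 = e^(−0.05)·[0.4835·35.4471 + 0.5165·0.0000] = 16.3042

16.30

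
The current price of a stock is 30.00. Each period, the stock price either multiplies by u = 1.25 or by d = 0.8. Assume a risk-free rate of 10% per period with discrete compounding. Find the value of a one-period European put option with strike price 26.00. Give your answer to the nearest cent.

Risk-neutral probability p = (1 + 0.1 − 0.8)/(1.25 − 0.8) = 0.3000/0.4500 = 0.6667
Terminal stock prices: S_u = 37.5, S_d = 24
Terminal payoffs (K − S): max(-11.5, 0) = 0, max(2, 0) = 2
Node 0 (S = 30): V_0 = 1/1.1·[0.6667·0.0000 + 0.3333·2.0000] = 0.6061

0.61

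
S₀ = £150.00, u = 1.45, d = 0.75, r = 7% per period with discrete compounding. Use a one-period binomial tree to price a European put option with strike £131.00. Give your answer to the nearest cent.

£9.39

Risk-neutral probability p = (1 + 0.07 − 0.75)/(1.45 − 0.75) = 0.3200/0.7000 = 0.4571
Terminal stock prices: S_u = 217.5, S_d = 112.5
Terminal payoffs (K − S): max(-86.5, 0) = 0, max(18.5, 0) = 18.5
Node 0 (S = 150): V_0 = 1/1.07·[0.4571·0.0000 + 0.5429·18.5000] = 9.3858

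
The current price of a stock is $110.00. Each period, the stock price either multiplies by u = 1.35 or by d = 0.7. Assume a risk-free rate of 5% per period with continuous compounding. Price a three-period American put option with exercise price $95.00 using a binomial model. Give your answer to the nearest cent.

$12.22

Risk-neutral probability p = (e^0.05 − 0.7)/(1.35 − 0.7) = 0.3513/0.6500 = 0.5404
Terminal stock prices: S_uuu = 270.6, S_uud = 140.3, S_udd = 72.76, S_ddd = 37.73
Terminal payoffs (K − S): max(-175.6, 0) = 0, max(-45.33, 0) = 0, max(22.24, 0) = 22.24, max(57.27, 0) = 57.27
Node uu (S = 200.5): continuation = e^(−0.05)·[0.5404·0.0000 + 0.4596·0.0000] = 0.0000; exercise value = 0.0000 ≤ continuation, so V_uu = 0.0000
Node ud (S = 103.9): continuation = e^(−0.05)·[0.5404·0.0000 + 0.4596·22.2350] = 9.7204; exercise value = 0.0000 ≤ continuation, so V_ud = 9.7204
Node dd (S = 53.9): continuation = e^(−0.05)·[0.5404·22.2350 + 0.4596·57.2700] = 36.4668; exercise value = 41.1000 > continuation, so V_dd = 41.1000 (exercise)
Node u (S = 148.5): continuation = e^(−0.05)·[0.5404·0.0000 + 0.4596·9.7204] = 4.2495; exercise value = 0.0000 ≤ continuation, so V_u = 4.2495
Node d (S = 77): continuation = e^(−0.05)·[0.5404·9.7204 + 0.4596·41.1000] = 22.9645; exercise value = 18.0000 ≤ continuation, so V_d = 22.9645
Node 0 (S = 110): continuation = e^(−0.05)·[0.5404·4.2495 + 0.4596·22.9645] = 12.2239; exercise value = 0.0000 ≤ continuation, so V_0 = 12.2239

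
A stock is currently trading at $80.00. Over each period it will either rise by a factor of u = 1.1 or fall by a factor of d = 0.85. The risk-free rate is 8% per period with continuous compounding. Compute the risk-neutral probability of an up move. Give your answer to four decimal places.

Risk-neutral probability p = (e^0.08 − 0.85)/(1.1 − 0.85) = 0.2333/0.2500 = 0.9331

p = 0.9331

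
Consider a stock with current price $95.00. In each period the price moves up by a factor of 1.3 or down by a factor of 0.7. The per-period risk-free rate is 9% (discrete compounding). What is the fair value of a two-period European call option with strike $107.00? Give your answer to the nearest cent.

$19.04

Risk-neutral probability p = (1 + 0.09 − 0.7)/(1.3 − 0.7) = 0.3900/0.6000 = 0.6500
Terminal stock prices: S_uu = 160.6, S_ud = 86.45, S_dd = 46.55
Terminal payoffs (S − K): max(53.55, 0) = 53.55, max(-20.55, 0) = 0, max(-60.45, 0) = 0
Node u (S = 123.5): V_u = 1/1.09·[0.6500·53.5500 + 0.3500·0.0000] = 31.9335
Node d (S = 66.5): V_d = 1/1.09·[0.6500·0.0000 + 0.3500·0.0000] = 0.0000
Node 0 (S = 95): V_0 = 1/1.09·[0.6500·31.9335 + 0.3500·0.0000] = 19.0429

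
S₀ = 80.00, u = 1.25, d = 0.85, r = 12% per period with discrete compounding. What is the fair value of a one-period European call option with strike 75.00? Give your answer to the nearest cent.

15.07

Risk-neutral probability p = (1 + 0.12 − 0.85)/(1.25 − 0.85) = 0.2700/0.4000 = 0.6750
Terminal stock prices: S_u = 100, S_d = 68
Terminal payoffs (S − K): max(25, 0) = 25, max(-7, 0) = 0
Node 0 (S = 80): V_0 = 1/1.12·[0.6750·25.0000 + 0.3250·0.0000] = 15.0670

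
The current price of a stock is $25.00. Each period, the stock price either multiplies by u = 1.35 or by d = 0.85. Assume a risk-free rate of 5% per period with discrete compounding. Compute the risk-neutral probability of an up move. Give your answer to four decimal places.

Risk-neutral probability p = (1 + 0.05 − 0.85)/(1.35 − 0.85) = 0.2000/0.5000 = 0.4000

p = 0.4000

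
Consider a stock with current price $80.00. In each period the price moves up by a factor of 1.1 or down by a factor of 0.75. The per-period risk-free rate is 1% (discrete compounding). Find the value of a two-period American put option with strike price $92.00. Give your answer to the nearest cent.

Risk-neutral probability p = (1 + 0.01 − 0.75)/(1.1 − 0.75) = 0.2600/0.3500 = 0.7429
Terminal stock prices: S_uu = 96.8, S_ud = 66, S_dd = 45
Terminal payoffs (K − S): max(-4.8, 0) = 0, max(26, 0) = 26, max(47, 0) = 47
Node u (S = 88): continuation = 1/1.01·[0.7429·0.0000 + 0.2571·26.0000] = 6.6195; exercise value = 4.0000 ≤ continuation, so V_u = 6.6195
Node d (S = 60): continuation = 1/1.01·[0.7429·26.0000 + 0.2571·47.0000] = 31.0891; exercise value = 32.0000 > continuation, so V_d = 32.0000 (exercise)
Node 0 (S = 80): continuation = 1/1.01·[0.7429·6.6195 + 0.2571·32.0000] = 13.0158; exercise value = 12.0000 ≤ continuation, so V_0 = 13.0158

$13.02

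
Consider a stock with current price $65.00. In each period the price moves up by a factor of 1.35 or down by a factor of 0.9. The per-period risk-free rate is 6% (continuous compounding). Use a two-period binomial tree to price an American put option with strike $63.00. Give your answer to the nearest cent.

Risk-neutral probability p = (e^0.06 − 0.9)/(1.35 − 0.9) = 0.1618/0.4500 = 0.3596
Terminal stock prices: S_uu = 118.5, S_ud = 78.98, S_dd = 52.65
Terminal payoffs (K − S): max(-55.46, 0) = 0, max(-15.98, 0) = 0, max(10.35, 0) = 10.35
Node u (S = 87.75): continuation = e^(−0.06)·[0.3596·0.0000 + 0.6404·0.0000] = 0.0000; exercise value = 0.0000 ≤ continuation, so V_u = 0.0000
Node d (S = 58.5): continuation = e^(−0.06)·[0.3596·0.0000 + 0.6404·10.3500] = 6.2418; exercise value = 4.5000 ≤ continuation, so V_d = 6.2418
Node 0 (S = 65): continuation = e^(−0.06)·[0.3596·0.0000 + 0.6404·6.2418] = 3.7642; exercise value = 0.0000 ≤ continuation, so V_0 = 3.7642

$3.76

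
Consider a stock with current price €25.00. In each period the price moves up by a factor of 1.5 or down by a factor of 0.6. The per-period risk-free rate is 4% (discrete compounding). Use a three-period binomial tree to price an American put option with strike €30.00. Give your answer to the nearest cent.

€9.25

Risk-neutral probability p = (1 + 0.04 − 0.6)/(1.5 − 0.6) = 0.4400/0.9000 = 0.4889
Terminal stock prices: S_uuu = 84.38, S_uud = 33.75, S_udd = 13.5, S_ddd = 5.4
Terminal payoffs (K − S): max(-54.38, 0) = 0, max(-3.75, 0) = 0, max(16.5, 0) = 16.5, max(24.6, 0) = 24.6
Node uu (S = 56.25): continuation = 1/1.04·[0.4889·0.0000 + 0.5111·0.0000] = 0.0000; exercise value = 0.0000 ≤ continuation, so V_uu = 0.0000
Node ud (S = 22.5): continuation = 1/1.04·[0.4889·0.0000 + 0.5111·16.5000] = 8.1090; exercise value = 7.5000 ≤ continuation, so V_ud = 8.1090
Node dd (S = 9): continuation = 1/1.04·[0.4889·16.5000 + 0.5111·24.6000] = 19.8462; exercise value = 21.0000 > continuation, so V_dd = 21.0000 (exercise)
Node u (S = 37.5): continuation = 1/1.04·[0.4889·0.0000 + 0.5111·8.1090] = 3.9852; exercise value = 0.0000 ≤ continuation, so V_u = 3.9852
Node d (S = 15): continuation = 1/1.04·[0.4889·8.1090 + 0.5111·21.0000] = 14.1324; exercise value = 15.0000 > continuation, so V_d = 15.0000 (exercise)
Node 0 (S = 25): continuation = 1/1.04·[0.4889·3.9852 + 0.5111·15.0000] = 9.2452; exercise value = 5.0000 ≤ continuation, so V_0 = 9.2452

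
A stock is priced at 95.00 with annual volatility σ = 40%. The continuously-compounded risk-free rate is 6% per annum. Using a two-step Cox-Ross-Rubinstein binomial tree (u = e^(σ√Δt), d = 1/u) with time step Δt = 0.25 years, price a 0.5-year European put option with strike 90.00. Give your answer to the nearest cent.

6.70

CRR parameters: u = e^(σ√Δt) = e^(0.4·√0.25) = 1.2214, d = 1/u = 0.8187
Per-period rate: rΔt = 0.06·0.25 = 0.015, so R = e^0.015 = 1.0151
Risk-neutral probability p = (e^0.015 − 0.8187)/(1.2214 − 0.8187) = 0.1964/0.4027 = 0.4877
Terminal stock prices: S_uu = 141.7, S_ud = 95, S_dd = 63.68
Terminal payoffs (K − S): max(-51.72, 0) = 0, max(-5, 0) = 0, max(26.32, 0) = 26.32
Node u (S = 116): V_u = e^(−0.015)·[0.4877·0.0000 + 0.5123·0.0000] = 0.0000
Node d (S = 77.78): V_d = e^(−0.015)·[0.4877·0.0000 + 0.5123·26.3196] = 13.2828
Node 0 (S = 95): V_0 = e^(−0.015)·[0.4877·0.0000 + 0.5123·13.2828] = 6.7035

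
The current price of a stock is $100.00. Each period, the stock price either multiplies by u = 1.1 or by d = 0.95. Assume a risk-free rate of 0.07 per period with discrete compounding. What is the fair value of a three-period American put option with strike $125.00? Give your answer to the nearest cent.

Risk-neutral probability p = (1 + 0.07 − 0.95)/(1.1 − 0.95) = 0.1200/0.1500 = 0.8000
Terminal stock prices: S_uuu = 133.1, S_uud = 115, S_udd = 99.28, S_ddd = 85.74
Terminal payoffs (K − S): max(-8.1, 0) = 0, max(10.05, 0) = 10.05, max(25.72, 0) = 25.72, max(39.26, 0) = 39.26
Node uu (S = 121): continuation = 1/1.07·[0.8000·0.0000 + 0.2000·10.0500] = 1.8785; exercise value = 4.0000 > continuation, so V_uu = 4.0000 (exercise)
Node ud (S = 104.5): continuation = 1/1.07·[0.8000·10.0500 + 0.2000·25.7250] = 12.3224; exercise value = 20.5000 > continuation, so V_ud = 20.5000 (exercise)
Node dd (S = 90.25): continuation = 1/1.07·[0.8000·25.7250 + 0.2000·39.2625] = 26.5724; exercise value = 34.7500 > continuation, so V_dd = 34.7500 (exercise)
Node u (S = 110): continuation = 1/1.07·[0.8000·4.0000 + 0.2000·20.5000] = 6.8224; exercise value = 15.0000 > continuation, so V_u = 15.0000 (exercise)
Node d (S = 95): continuation = 1/1.07·[0.8000·20.5000 + 0.2000·34.7500] = 21.8224; exercise value = 30.0000 > continuation, so V_d = 30.0000 (exercise)
Node 0 (S = 100): continuation = 1/1.07·[0.8000·15.0000 + 0.2000·30.0000] = 16.8224; exercise value = 25.0000 > continuation, so V_0 = 25.0000 (exercise)

$25.00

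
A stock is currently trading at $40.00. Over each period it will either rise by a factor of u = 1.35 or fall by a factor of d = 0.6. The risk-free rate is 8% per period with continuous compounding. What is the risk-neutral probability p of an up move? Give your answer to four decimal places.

p = 0.6444

Risk-neutral probability p = (e^0.08 − 0.6)/(1.35 − 0.6) = 0.4833/0.7500 = 0.6444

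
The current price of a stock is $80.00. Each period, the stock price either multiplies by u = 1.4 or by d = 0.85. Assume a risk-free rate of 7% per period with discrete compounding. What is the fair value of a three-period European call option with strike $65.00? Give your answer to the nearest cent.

$29.74

Risk-neutral probability p = (1 + 0.07 − 0.85)/(1.4 − 0.85) = 0.2200/0.5500 = 0.4000
Terminal stock prices: S_uuu = 219.5, S_uud = 133.3, S_udd = 80.92, S_ddd = 49.13
Terminal payoffs (S − K): max(154.5, 0) = 154.5, max(68.28, 0) = 68.28, max(15.92, 0) = 15.92, max(-15.87, 0) = 0
Node uu (S = 156.8): V_uu = 1/1.07·[0.4000·154.5200 + 0.6000·68.2800] = 96.0523
Node ud (S = 95.2): V_ud = 1/1.07·[0.4000·68.2800 + 0.6000·15.9200] = 34.4523
Node dd (S = 57.8): V_dd = 1/1.07·[0.4000·15.9200 + 0.6000·0.0000] = 5.9514
Node u (S = 112): V_u = 1/1.07·[0.4000·96.0523 + 0.6000·34.4523] = 55.2265
Node d (S = 68): V_d = 1/1.07·[0.4000·34.4523 + 0.6000·5.9514] = 16.2166
Node 0 (S = 80): V_0 = 1/1.07·[0.4000·55.2265 + 0.6000·16.2166] = 29.7388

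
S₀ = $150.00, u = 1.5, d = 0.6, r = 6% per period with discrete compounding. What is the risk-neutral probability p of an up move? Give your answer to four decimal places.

Risk-neutral probability p = (1 + 0.06 − 0.6)/(1.5 − 0.6) = 0.4600/0.9000 = 0.5111

p = 0.5111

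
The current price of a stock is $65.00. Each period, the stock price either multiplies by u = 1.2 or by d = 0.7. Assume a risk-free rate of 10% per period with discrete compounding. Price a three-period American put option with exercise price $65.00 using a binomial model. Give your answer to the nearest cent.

$4.92

Risk-neutral probability p = (1 + 0.1 − 0.7)/(1.2 − 0.7) = 0.4000/0.5000 = 0.8000
Terminal stock prices: S_uuu = 112.3, S_uud = 65.52, S_udd = 38.22, S_ddd = 22.29
Terminal payoffs (K − S): max(-47.32, 0) = 0, max(-0.52, 0) = 0, max(26.78, 0) = 26.78, max(42.71, 0) = 42.71
Node uu (S = 93.6): continuation = 1/1.1·[0.8000·0.0000 + 0.2000·0.0000] = 0.0000; exercise value = 0.0000 ≤ continuation, so V_uu = 0.0000
Node ud (S = 54.6): continuation = 1/1.1·[0.8000·0.0000 + 0.2000·26.7800] = 4.8691; exercise value = 10.4000 > continuation, so V_ud = 10.4000 (exercise)
Node dd (S = 31.85): continuation = 1/1.1·[0.8000·26.7800 + 0.2000·42.7050] = 27.2409; exercise value = 33.1500 > continuation, so V_dd = 33.1500 (exercise)
Node u (S = 78): continuation = 1/1.1·[0.8000·0.0000 + 0.2000·10.4000] = 1.8909; exercise value = 0.0000 ≤ continuation, so V_u = 1.8909
Node d (S = 45.5): continuation = 1/1.1·[0.8000·10.4000 + 0.2000·33.1500] = 13.5909; exercise value = 19.5000 > continuation, so V_d = 19.5000 (exercise)
Node 0 (S = 65): continuation = 1/1.1·[0.8000·1.8909 + 0.2000·19.5000] = 4.9207; exercise value = 0.0000 ≤ continuation, so V_0 = 4.9207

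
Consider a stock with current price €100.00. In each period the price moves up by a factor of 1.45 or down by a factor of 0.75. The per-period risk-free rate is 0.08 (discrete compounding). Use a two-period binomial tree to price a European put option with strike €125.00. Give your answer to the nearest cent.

Risk-neutral probability p = (1 + 0.08 − 0.75)/(1.45 − 0.75) = 0.3300/0.7000 = 0.4714
Terminal stock prices: S_uu = 210.2, S_ud = 108.8, S_dd = 56.25
Terminal payoffs (K − S): max(-85.25, 0) = 0, max(16.25, 0) = 16.25, max(68.75, 0) = 68.75
Node u (S = 145): V_u = 1/1.08·[0.4714·0.0000 + 0.5286·16.2500] = 7.9530
Node d (S = 75): V_d = 1/1.08·[0.4714·16.2500 + 0.5286·68.7500] = 40.7407
Node 0 (S = 100): V_0 = 1/1.08·[0.4714·7.9530 + 0.5286·40.7407] = 23.4108

€23.41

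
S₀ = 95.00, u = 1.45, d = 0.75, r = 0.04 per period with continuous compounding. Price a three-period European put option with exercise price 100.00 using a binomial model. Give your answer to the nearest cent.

19.12

Risk-neutral probability p = (e^0.04 − 0.75)/(1.45 − 0.75) = 0.2908/0.7000 = 0.4154
Terminal stock prices: S_uuu = 289.6, S_uud = 149.8, S_udd = 77.48, S_ddd = 40.08
Terminal payoffs (K − S): max(-189.6, 0) = 0, max(-49.8, 0) = 0, max(22.52, 0) = 22.52, max(59.92, 0) = 59.92
Node uu (S = 199.7): V_uu = e^(−0.04)·[0.4154·0.0000 + 0.5846·0.0000] = 0.0000
Node ud (S = 103.3): V_ud = e^(−0.04)·[0.4154·0.0000 + 0.5846·22.5156] = 12.6456
Node dd (S = 53.44): V_dd = e^(−0.04)·[0.4154·22.5156 + 0.5846·59.9219] = 42.6414
Node u (S = 137.8): V_u = e^(−0.04)·[0.4154·0.0000 + 0.5846·12.6456] = 7.1022
Node d (S = 71.25): V_d = e^(−0.04)·[0.4154·12.6456 + 0.5846·42.6414] = 28.9965
Node 0 (S = 95): V_0 = e^(−0.04)·[0.4154·7.1022 + 0.5846·28.9965] = 19.1203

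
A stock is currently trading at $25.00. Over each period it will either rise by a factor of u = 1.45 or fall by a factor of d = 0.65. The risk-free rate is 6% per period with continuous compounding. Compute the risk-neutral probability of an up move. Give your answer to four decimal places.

p = 0.5148

Risk-neutral probability p = (e^0.06 − 0.65)/(1.45 − 0.65) = 0.4118/0.8000 = 0.5148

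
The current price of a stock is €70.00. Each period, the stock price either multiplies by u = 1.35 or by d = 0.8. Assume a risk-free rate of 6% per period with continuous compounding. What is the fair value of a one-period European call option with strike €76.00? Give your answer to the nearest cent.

€8.29

Risk-neutral probability p = (e^0.06 − 0.8)/(1.35 − 0.8) = 0.2618/0.5500 = 0.4761
Terminal stock prices: S_u = 94.5, S_d = 56
Terminal payoffs (S − K): max(18.5, 0) = 18.5, max(-20, 0) = 0
Node 0 (S = 70): V_0 = e^(−0.06)·[0.4761·18.5000 + 0.5239·0.0000] = 8.2943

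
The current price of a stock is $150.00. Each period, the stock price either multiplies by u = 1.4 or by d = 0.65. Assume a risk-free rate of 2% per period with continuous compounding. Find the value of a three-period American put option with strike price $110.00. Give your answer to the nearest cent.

$16.56

Risk-neutral probability p = (e^0.02 − 0.65)/(1.4 − 0.65) = 0.3702/0.7500 = 0.4936
Terminal stock prices: S_uuu = 411.6, S_uud = 191.1, S_udd = 88.73, S_ddd = 41.19
Terminal payoffs (K − S): max(-301.6, 0) = 0, max(-81.1, 0) = 0, max(21.27, 0) = 21.27, max(68.81, 0) = 68.81
Node uu (S = 294): continuation = e^(−0.02)·[0.4936·0.0000 + 0.5064·0.0000] = 0.0000; exercise value = 0.0000 ≤ continuation, so V_uu = 0.0000
Node ud (S = 136.5): continuation = e^(−0.02)·[0.4936·0.0000 + 0.5064·21.2750] = 10.5603; exercise value = 0.0000 ≤ continuation, so V_ud = 10.5603
Node dd (S = 63.38): continuation = e^(−0.02)·[0.4936·21.2750 + 0.5064·68.8063] = 44.4469; exercise value = 46.6250 > continuation, so V_dd = 46.6250 (exercise)
Node u (S = 210): continuation = e^(−0.02)·[0.4936·0.0000 + 0.5064·10.5603] = 5.2418; exercise value = 0.0000 ≤ continuation, so V_u = 5.2418
Node d (S = 97.5): continuation = e^(−0.02)·[0.4936·10.5603 + 0.5064·46.6250] = 28.2527; exercise value = 12.5000 ≤ continuation, so V_d = 28.2527
Node 0 (S = 150): continuation = e^(−0.02)·[0.4936·5.2418 + 0.5064·28.2527] = 16.5599; exercise value = 0.0000 ≤ continuation, so V_0 = 16.5599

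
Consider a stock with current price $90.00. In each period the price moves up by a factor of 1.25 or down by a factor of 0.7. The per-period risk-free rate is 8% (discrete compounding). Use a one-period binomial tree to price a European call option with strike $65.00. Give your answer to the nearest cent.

$30.39

Risk-neutral probability p = (1 + 0.08 − 0.7)/(1.25 − 0.7) = 0.3800/0.5500 = 0.6909
Terminal stock prices: S_u = 112.5, S_d = 63
Terminal payoffs (S − K): max(47.5, 0) = 47.5, max(-2, 0) = 0
Node 0 (S = 90): V_0 = 1/1.08·[0.6909·47.5000 + 0.3091·0.0000] = 30.3872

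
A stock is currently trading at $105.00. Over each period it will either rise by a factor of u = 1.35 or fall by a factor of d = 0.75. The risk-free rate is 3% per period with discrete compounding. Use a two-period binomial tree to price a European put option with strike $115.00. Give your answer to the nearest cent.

$19.07

Risk-neutral probability p = (1 + 0.03 − 0.75)/(1.35 − 0.75) = 0.2800/0.6000 = 0.4667
Terminal stock prices: S_uu = 191.4, S_ud = 106.3, S_dd = 59.06
Terminal payoffs (K − S): max(-76.36, 0) = 0, max(8.688, 0) = 8.688, max(55.94, 0) = 55.94
Node u (S = 141.8): V_u = 1/1.03·[0.4667·0.0000 + 0.5333·8.6875] = 4.4984
Node d (S = 78.75): V_d = 1/1.03·[0.4667·8.6875 + 0.5333·55.9375] = 32.9005
Node 0 (S = 105): V_0 = 1/1.03·[0.4667·4.4984 + 0.5333·32.9005] = 19.0740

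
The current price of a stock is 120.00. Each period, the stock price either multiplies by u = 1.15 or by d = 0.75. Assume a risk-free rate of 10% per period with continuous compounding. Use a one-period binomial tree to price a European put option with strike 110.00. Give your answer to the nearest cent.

Risk-neutral probability p = (e^0.1 − 0.75)/(1.15 − 0.75) = 0.3552/0.4000 = 0.8879
Terminal stock prices: S_u = 138, S_d = 90
Terminal payoffs (K − S): max(-28, 0) = 0, max(20, 0) = 20
Node 0 (S = 120): V_0 = e^(−0.1)·[0.8879·0.0000 + 0.1121·20.0000] = 2.0282

2.03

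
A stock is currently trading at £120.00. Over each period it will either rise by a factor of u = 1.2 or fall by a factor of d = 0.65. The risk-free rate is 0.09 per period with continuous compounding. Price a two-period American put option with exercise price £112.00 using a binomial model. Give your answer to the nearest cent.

Risk-neutral probability p = (e^0.09 − 0.65)/(1.2 − 0.65) = 0.4442/0.5500 = 0.8076
Terminal stock prices: S_uu = 172.8, S_ud = 93.6, S_dd = 50.7
Terminal payoffs (K − S): max(-60.8, 0) = 0, max(18.4, 0) = 18.4, max(61.3, 0) = 61.3
Node u (S = 144): continuation = e^(−0.09)·[0.8076·0.0000 + 0.1924·18.4000] = 3.2356; exercise value = 0.0000 ≤ continuation, so V_u = 3.2356
Node d (S = 78): continuation = e^(−0.09)·[0.8076·18.4000 + 0.1924·61.3000] = 24.3603; exercise value = 34.0000 > continuation, so V_d = 34.0000 (exercise)
Node 0 (S = 120): continuation = e^(−0.09)·[0.8076·3.2356 + 0.1924·34.0000] = 8.3671; exercise value = 0.0000 ≤ continuation, so V_0 = 8.3671

£8.37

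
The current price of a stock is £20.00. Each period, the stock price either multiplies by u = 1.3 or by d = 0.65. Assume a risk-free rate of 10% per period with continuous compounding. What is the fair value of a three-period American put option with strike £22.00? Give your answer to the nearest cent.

£3.32

Risk-neutral probability p = (e^0.1 − 0.65)/(1.3 − 0.65) = 0.4552/0.6500 = 0.7003
Terminal stock prices: S_uuu = 43.94, S_uud = 21.97, S_udd = 10.99, S_ddd = 5.492
Terminal payoffs (K − S): max(-21.94, 0) = 0, max(0.03, 0) = 0.03, max(11.01, 0) = 11.01, max(16.51, 0) = 16.51
Node uu (S = 33.8): continuation = e^(−0.1)·[0.7003·0.0000 + 0.2997·0.0300] = 0.0081; exercise value = 0.0000 ≤ continuation, so V_uu = 0.0081
Node ud (S = 16.9): continuation = e^(−0.1)·[0.7003·0.0300 + 0.2997·11.0150] = 3.0064; exercise value = 5.1000 > continuation, so V_ud = 5.1000 (exercise)
Node dd (S = 8.45): continuation = e^(−0.1)·[0.7003·11.0150 + 0.2997·16.5075] = 11.4564; exercise value = 13.5500 > continuation, so V_dd = 13.5500 (exercise)
Node u (S = 26): continuation = e^(−0.1)·[0.7003·0.0081 + 0.2997·5.1000] = 1.3883; exercise value = 0.0000 ≤ continuation, so V_u = 1.3883
Node d (S = 13): continuation = e^(−0.1)·[0.7003·5.1000 + 0.2997·13.5500] = 6.9064; exercise value = 9.0000 > continuation, so V_d = 9.0000 (exercise)
Node 0 (S = 20): continuation = e^(−0.1)·[0.7003·1.3883 + 0.2997·9.0000] = 3.3206; exercise value = 2.0000 ≤ continuation, so V_0 = 3.3206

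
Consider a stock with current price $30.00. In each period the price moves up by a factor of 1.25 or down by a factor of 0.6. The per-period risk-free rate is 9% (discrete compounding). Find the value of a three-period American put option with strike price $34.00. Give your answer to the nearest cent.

Risk-neutral probability p = (1 + 0.09 − 0.6)/(1.25 − 0.6) = 0.4900/0.6500 = 0.7538
Terminal stock prices: S_uuu = 58.59, S_uud = 28.12, S_udd = 13.5, S_ddd = 6.48
Terminal payoffs (K − S): max(-24.59, 0) = 0, max(5.875, 0) = 5.875, max(20.5, 0) = 20.5, max(27.52, 0) = 27.52
Node uu (S = 46.88): continuation = 1/1.09·[0.7538·0.0000 + 0.2462·5.8750] = 1.3267; exercise value = 0.0000 ≤ continuation, so V_uu = 1.3267
Node ud (S = 22.5): continuation = 1/1.09·[0.7538·5.8750 + 0.2462·20.5000] = 8.6927; exercise value = 11.5000 > continuation, so V_ud = 11.5000 (exercise)
Node dd (S = 10.8): continuation = 1/1.09·[0.7538·20.5000 + 0.2462·27.5200] = 20.3927; exercise value = 23.2000 > continuation, so V_dd = 23.2000 (exercise)
Node u (S = 37.5): continuation = 1/1.09·[0.7538·1.3267 + 0.2462·11.5000] = 3.5146; exercise value = 0.0000 ≤ continuation, so V_u = 3.5146
Node d (S = 18): continuation = 1/1.09·[0.7538·11.5000 + 0.2462·23.2000] = 13.1927; exercise value = 16.0000 > continuation, so V_d = 16.0000 (exercise)
Node 0 (S = 30): continuation = 1/1.09·[0.7538·3.5146 + 0.2462·16.0000] = 6.0440; exercise value = 4.0000 ≤ continuation, so V_0 = 6.0440

$6.04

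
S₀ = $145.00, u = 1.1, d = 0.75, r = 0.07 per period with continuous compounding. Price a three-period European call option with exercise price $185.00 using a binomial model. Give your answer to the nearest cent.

$5.07

Risk-neutral probability p = (e^0.07 − 0.75)/(1.1 − 0.75) = 0.3225/0.3500 = 0.9215
Terminal stock prices: S_uuu = 193, S_uud = 131.6, S_udd = 89.72, S_ddd = 61.17
Terminal payoffs (S − K): max(7.995, 0) = 7.995, max(-53.41, 0) = 0, max(-95.28, 0) = 0, max(-123.8, 0) = 0
Node uu (S = 175.5): V_uu = e^(−0.07)·[0.9215·7.9950 + 0.0785·0.0000] = 6.8690
Node ud (S = 119.6): V_ud = e^(−0.07)·[0.9215·0.0000 + 0.0785·0.0000] = 0.0000
Node dd (S = 81.56): V_dd = e^(−0.07)·[0.9215·0.0000 + 0.0785·0.0000] = 0.0000
Node u (S = 159.5): V_u = e^(−0.07)·[0.9215·6.8690 + 0.0785·0.0000] = 5.9015
Node d (S = 108.8): V_d = e^(−0.07)·[0.9215·0.0000 + 0.0785·0.0000] = 0.0000
Node 0 (S = 145): V_0 = e^(−0.07)·[0.9215·5.9015 + 0.0785·0.0000] = 5.0703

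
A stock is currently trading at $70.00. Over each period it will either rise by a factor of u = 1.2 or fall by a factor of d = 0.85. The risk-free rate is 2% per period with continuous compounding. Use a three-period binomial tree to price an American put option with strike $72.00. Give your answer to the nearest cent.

Risk-neutral probability p = (e^0.02 − 0.85)/(1.2 − 0.85) = 0.1702/0.3500 = 0.4863
Terminal stock prices: S_uuu = 121, S_uud = 85.68, S_udd = 60.69, S_ddd = 42.99
Terminal payoffs (K − S): max(-48.96, 0) = 0, max(-13.68, 0) = 0, max(11.31, 0) = 11.31, max(29.01, 0) = 29.01
Node uu (S = 100.8): continuation = e^(−0.02)·[0.4863·0.0000 + 0.5137·0.0000] = 0.0000; exercise value = 0.0000 ≤ continuation, so V_uu = 0.0000
Node ud (S = 71.4): continuation = e^(−0.02)·[0.4863·0.0000 + 0.5137·11.3100] = 5.6950; exercise value = 0.6000 ≤ continuation, so V_ud = 5.6950
Node dd (S = 50.57): continuation = e^(−0.02)·[0.4863·11.3100 + 0.5137·29.0113] = 19.9993; exercise value = 21.4250 > continuation, so V_dd = 21.4250 (exercise)
Node u (S = 84): continuation = e^(−0.02)·[0.4863·0.0000 + 0.5137·5.6950] = 2.8677; exercise value = 0.0000 ≤ continuation, so V_u = 2.8677
Node d (S = 59.5): continuation = e^(−0.02)·[0.4863·5.6950 + 0.5137·21.4250] = 13.5029; exercise value = 12.5000 ≤ continuation, so V_d = 13.5029
Node 0 (S = 70): continuation = e^(−0.02)·[0.4863·2.8677 + 0.5137·13.5029] = 8.1661; exercise value = 2.0000 ≤ continuation, so V_0 = 8.1661

$8.17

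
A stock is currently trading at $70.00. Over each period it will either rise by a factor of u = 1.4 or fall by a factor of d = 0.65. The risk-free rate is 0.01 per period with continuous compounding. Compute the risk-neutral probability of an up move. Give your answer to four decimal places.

p = 0.4801

Risk-neutral probability p = (e^0.01 − 0.65)/(1.4 − 0.65) = 0.3601/0.7500 = 0.4801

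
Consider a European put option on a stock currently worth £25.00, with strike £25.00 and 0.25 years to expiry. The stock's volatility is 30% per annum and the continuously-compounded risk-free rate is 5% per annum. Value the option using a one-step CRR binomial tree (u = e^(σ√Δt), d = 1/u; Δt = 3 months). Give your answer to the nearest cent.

CRR parameters: u = e^(σ√Δt) = e^(0.3·√0.25) = 1.1618, d = 1/u = 0.8607
Per-period rate: rΔt = 0.05·0.25 = 0.0125, so R = e^0.0125 = 1.0126
Risk-neutral probability p = (e^0.0125 − 0.8607)/(1.1618 − 0.8607) = 0.1519/0.3011 = 0.5043
Terminal stock prices: S_u = 29.05, S_d = 21.52
Terminal payoffs (K − S): max(-4.046, 0) = 0, max(3.482, 0) = 3.482
Node 0 (S = 25): V_0 = e^(−0.0125)·[0.5043·0.0000 + 0.4957·3.4823] = 1.7046

£1.70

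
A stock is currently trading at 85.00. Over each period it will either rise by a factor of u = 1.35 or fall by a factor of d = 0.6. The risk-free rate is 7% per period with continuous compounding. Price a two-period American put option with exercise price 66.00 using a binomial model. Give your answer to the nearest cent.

5.17

Risk-neutral probability p = (e^0.07 − 0.6)/(1.35 − 0.6) = 0.4725/0.7500 = 0.6300
Terminal stock prices: S_uu = 154.9, S_ud = 68.85, S_dd = 30.6
Terminal payoffs (K − S): max(-88.91, 0) = 0, max(-2.85, 0) = 0, max(35.4, 0) = 35.4
Node u (S = 114.8): continuation = e^(−0.07)·[0.6300·0.0000 + 0.3700·0.0000] = 0.0000; exercise value = 0.0000 ≤ continuation, so V_u = 0.0000
Node d (S = 51): continuation = e^(−0.07)·[0.6300·0.0000 + 0.3700·35.4000] = 12.2121; exercise value = 15.0000 > continuation, so V_d = 15.0000 (exercise)
Node 0 (S = 85): continuation = e^(−0.07)·[0.6300·0.0000 + 0.3700·15.0000] = 5.1746; exercise value = 0.0000 ≤ continuation, so V_0 = 5.1746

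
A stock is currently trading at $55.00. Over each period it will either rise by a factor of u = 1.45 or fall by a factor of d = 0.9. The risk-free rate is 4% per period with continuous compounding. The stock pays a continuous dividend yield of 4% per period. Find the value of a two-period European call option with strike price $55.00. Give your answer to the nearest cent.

Per-period risk-free factor R = e^0.04 = 1.0408; dividend-adjusted growth = e^(0.04−0.04) = 1.0000.
Risk-neutral probability p = (1.0000 − 0.9)/(1.45 − 0.9) = 0.1000/0.5500 = 0.1818
Terminal stock prices: S_uu = 115.6, S_ud = 71.78, S_dd = 44.55
Terminal payoffs (S − K): max(60.64, 0) = 60.64, max(16.78, 0) = 16.78, max(-10.45, 0) = 0
Node u (S = 79.75): V_u = e^(−0.04)·[0.1818·60.6375 + 0.8182·16.7750] = 23.7795
Node d (S = 49.5): V_d = e^(−0.04)·[0.1818·16.7750 + 0.8182·0.0000] = 2.9304
Node 0 (S = 55): V_0 = e^(−0.04)·[0.1818·23.7795 + 0.8182·2.9304] = 6.4576

$6.46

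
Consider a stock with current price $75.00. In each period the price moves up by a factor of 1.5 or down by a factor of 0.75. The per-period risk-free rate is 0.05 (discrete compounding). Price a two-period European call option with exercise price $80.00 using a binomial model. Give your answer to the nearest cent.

$14.78

Risk-neutral probability p = (1 + 0.05 − 0.75)/(1.5 − 0.75) = 0.3000/0.7500 = 0.4000
Terminal stock prices: S_uu = 168.8, S_ud = 84.38, S_dd = 42.19
Terminal payoffs (S − K): max(88.75, 0) = 88.75, max(4.375, 0) = 4.375, max(-37.81, 0) = 0
Node u (S = 112.5): V_u = 1/1.05·[0.4000·88.7500 + 0.6000·4.3750] = 36.3095
Node d (S = 56.25): V_d = 1/1.05·[0.4000·4.3750 + 0.6000·0.0000] = 1.6667
Node 0 (S = 75): V_0 = 1/1.05·[0.4000·36.3095 + 0.6000·1.6667] = 14.7846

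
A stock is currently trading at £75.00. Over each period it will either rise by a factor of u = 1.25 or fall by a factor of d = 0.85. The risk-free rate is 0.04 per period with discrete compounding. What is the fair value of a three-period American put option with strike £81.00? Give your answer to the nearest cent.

Risk-neutral probability p = (1 + 0.04 − 0.85)/(1.25 − 0.85) = 0.1900/0.4000 = 0.4750
Terminal stock prices: S_uuu = 146.5, S_uud = 99.61, S_udd = 67.73, S_ddd = 46.06
Terminal payoffs (K − S): max(-65.48, 0) = 0, max(-18.61, 0) = 0, max(13.27, 0) = 13.27, max(34.94, 0) = 34.94
Node uu (S = 117.2): continuation = 1/1.04·[0.4750·0.0000 + 0.5250·0.0000] = 0.0000; exercise value = 0.0000 ≤ continuation, so V_uu = 0.0000
Node ud (S = 79.69): continuation = 1/1.04·[0.4750·0.0000 + 0.5250·13.2656] = 6.6966; exercise value = 1.3125 ≤ continuation, so V_ud = 6.6966
Node dd (S = 54.19): continuation = 1/1.04·[0.4750·13.2656 + 0.5250·34.9406] = 23.6971; exercise value = 26.8125 > continuation, so V_dd = 26.8125 (exercise)
Node u (S = 93.75): continuation = 1/1.04·[0.4750·0.0000 + 0.5250·6.6966] = 3.3805; exercise value = 0.0000 ≤ continuation, so V_u = 3.3805
Node d (S = 63.75): continuation = 1/1.04·[0.4750·6.6966 + 0.5250·26.8125] = 16.5937; exercise value = 17.2500 > continuation, so V_d = 17.2500 (exercise)
Node 0 (S = 75): continuation = 1/1.04·[0.4750·3.3805 + 0.5250·17.2500] = 10.2519; exercise value = 6.0000 ≤ continuation, so V_0 = 10.2519

£10.25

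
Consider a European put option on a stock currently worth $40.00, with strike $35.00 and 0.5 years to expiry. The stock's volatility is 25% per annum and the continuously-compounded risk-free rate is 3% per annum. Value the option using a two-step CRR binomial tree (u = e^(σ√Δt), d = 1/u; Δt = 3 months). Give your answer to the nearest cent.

$0.95

CRR parameters: u = e^(σ√Δt) = e^(0.25·√0.25) = 1.1331, d = 1/u = 0.8825
Per-period rate: rΔt = 0.03·0.25 = 0.0075, so R = e^0.0075 = 1.0075
Risk-neutral probability p = (e^0.0075 − 0.8825)/(1.1331 − 0.8825) = 0.1250/0.2507 = 0.4988
Terminal stock prices: S_uu = 51.36, S_ud = 40, S_dd = 31.15
Terminal payoffs (K − S): max(-16.36, 0) = 0, max(-5, 0) = 0, max(3.848, 0) = 3.848
Node u (S = 45.33): V_u = e^(−0.0075)·[0.4988·0.0000 + 0.5012·0.0000] = 0.0000
Node d (S = 35.3): V_d = e^(−0.0075)·[0.4988·0.0000 + 0.5012·3.8480] = 1.9141
Node 0 (S = 40): V_0 = e^(−0.0075)·[0.4988·0.0000 + 0.5012·1.9141] = 0.9521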